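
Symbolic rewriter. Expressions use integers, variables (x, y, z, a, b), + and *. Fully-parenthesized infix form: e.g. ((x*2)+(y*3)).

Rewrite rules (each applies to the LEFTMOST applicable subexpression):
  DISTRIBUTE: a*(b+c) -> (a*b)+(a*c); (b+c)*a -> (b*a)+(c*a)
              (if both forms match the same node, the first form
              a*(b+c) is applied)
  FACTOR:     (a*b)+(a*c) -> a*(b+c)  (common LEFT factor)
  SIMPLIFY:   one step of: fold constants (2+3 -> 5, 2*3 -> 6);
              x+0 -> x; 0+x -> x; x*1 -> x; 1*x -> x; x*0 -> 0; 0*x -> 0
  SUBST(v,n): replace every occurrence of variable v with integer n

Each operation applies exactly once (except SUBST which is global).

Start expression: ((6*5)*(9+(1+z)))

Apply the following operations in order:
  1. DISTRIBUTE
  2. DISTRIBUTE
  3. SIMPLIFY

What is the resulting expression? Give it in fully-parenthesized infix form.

Answer: ((30*9)+(((6*5)*1)+((6*5)*z)))

Derivation:
Start: ((6*5)*(9+(1+z)))
Apply DISTRIBUTE at root (target: ((6*5)*(9+(1+z)))): ((6*5)*(9+(1+z))) -> (((6*5)*9)+((6*5)*(1+z)))
Apply DISTRIBUTE at R (target: ((6*5)*(1+z))): (((6*5)*9)+((6*5)*(1+z))) -> (((6*5)*9)+(((6*5)*1)+((6*5)*z)))
Apply SIMPLIFY at LL (target: (6*5)): (((6*5)*9)+(((6*5)*1)+((6*5)*z))) -> ((30*9)+(((6*5)*1)+((6*5)*z)))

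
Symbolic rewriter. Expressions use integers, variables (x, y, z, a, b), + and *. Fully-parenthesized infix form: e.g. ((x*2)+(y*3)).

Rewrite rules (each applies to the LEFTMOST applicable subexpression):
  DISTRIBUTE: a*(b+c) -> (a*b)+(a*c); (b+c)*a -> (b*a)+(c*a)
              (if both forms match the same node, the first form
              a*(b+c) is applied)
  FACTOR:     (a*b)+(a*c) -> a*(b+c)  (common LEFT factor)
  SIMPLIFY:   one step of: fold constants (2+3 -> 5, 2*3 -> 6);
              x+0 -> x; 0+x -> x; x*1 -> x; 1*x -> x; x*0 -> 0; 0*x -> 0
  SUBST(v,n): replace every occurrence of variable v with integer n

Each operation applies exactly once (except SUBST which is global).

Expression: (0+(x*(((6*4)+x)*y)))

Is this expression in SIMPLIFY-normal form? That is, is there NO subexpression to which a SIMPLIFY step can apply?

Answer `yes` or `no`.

Answer: no

Derivation:
Expression: (0+(x*(((6*4)+x)*y)))
Scanning for simplifiable subexpressions (pre-order)...
  at root: (0+(x*(((6*4)+x)*y))) (SIMPLIFIABLE)
  at R: (x*(((6*4)+x)*y)) (not simplifiable)
  at RR: (((6*4)+x)*y) (not simplifiable)
  at RRL: ((6*4)+x) (not simplifiable)
  at RRLL: (6*4) (SIMPLIFIABLE)
Found simplifiable subexpr at path root: (0+(x*(((6*4)+x)*y)))
One SIMPLIFY step would give: (x*(((6*4)+x)*y))
-> NOT in normal form.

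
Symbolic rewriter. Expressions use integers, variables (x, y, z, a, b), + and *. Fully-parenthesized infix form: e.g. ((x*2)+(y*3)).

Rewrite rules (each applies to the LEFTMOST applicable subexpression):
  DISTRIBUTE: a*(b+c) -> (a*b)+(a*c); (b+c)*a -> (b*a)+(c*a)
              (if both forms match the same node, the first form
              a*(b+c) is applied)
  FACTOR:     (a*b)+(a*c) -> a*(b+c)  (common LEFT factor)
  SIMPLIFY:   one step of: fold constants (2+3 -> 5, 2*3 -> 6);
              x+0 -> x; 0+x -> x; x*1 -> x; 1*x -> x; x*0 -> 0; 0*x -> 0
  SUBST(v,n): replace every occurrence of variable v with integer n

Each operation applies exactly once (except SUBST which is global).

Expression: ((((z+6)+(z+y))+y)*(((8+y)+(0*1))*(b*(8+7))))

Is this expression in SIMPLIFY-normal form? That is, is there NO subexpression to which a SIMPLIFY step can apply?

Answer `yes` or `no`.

Answer: no

Derivation:
Expression: ((((z+6)+(z+y))+y)*(((8+y)+(0*1))*(b*(8+7))))
Scanning for simplifiable subexpressions (pre-order)...
  at root: ((((z+6)+(z+y))+y)*(((8+y)+(0*1))*(b*(8+7)))) (not simplifiable)
  at L: (((z+6)+(z+y))+y) (not simplifiable)
  at LL: ((z+6)+(z+y)) (not simplifiable)
  at LLL: (z+6) (not simplifiable)
  at LLR: (z+y) (not simplifiable)
  at R: (((8+y)+(0*1))*(b*(8+7))) (not simplifiable)
  at RL: ((8+y)+(0*1)) (not simplifiable)
  at RLL: (8+y) (not simplifiable)
  at RLR: (0*1) (SIMPLIFIABLE)
  at RR: (b*(8+7)) (not simplifiable)
  at RRR: (8+7) (SIMPLIFIABLE)
Found simplifiable subexpr at path RLR: (0*1)
One SIMPLIFY step would give: ((((z+6)+(z+y))+y)*(((8+y)+0)*(b*(8+7))))
-> NOT in normal form.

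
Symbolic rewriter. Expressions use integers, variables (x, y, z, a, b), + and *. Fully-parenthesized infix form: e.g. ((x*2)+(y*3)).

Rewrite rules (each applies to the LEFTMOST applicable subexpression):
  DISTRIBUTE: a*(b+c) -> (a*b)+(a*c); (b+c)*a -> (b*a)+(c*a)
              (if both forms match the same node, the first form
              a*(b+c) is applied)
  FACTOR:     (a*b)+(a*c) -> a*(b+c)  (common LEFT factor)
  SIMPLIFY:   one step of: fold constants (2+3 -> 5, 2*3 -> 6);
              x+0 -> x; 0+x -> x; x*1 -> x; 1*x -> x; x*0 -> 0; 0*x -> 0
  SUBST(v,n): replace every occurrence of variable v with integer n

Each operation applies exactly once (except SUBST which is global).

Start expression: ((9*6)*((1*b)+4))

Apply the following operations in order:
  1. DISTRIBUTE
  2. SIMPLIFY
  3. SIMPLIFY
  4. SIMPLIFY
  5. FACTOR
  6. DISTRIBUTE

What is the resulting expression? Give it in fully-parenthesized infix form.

Answer: ((54*b)+(54*4))

Derivation:
Start: ((9*6)*((1*b)+4))
Apply DISTRIBUTE at root (target: ((9*6)*((1*b)+4))): ((9*6)*((1*b)+4)) -> (((9*6)*(1*b))+((9*6)*4))
Apply SIMPLIFY at LL (target: (9*6)): (((9*6)*(1*b))+((9*6)*4)) -> ((54*(1*b))+((9*6)*4))
Apply SIMPLIFY at LR (target: (1*b)): ((54*(1*b))+((9*6)*4)) -> ((54*b)+((9*6)*4))
Apply SIMPLIFY at RL (target: (9*6)): ((54*b)+((9*6)*4)) -> ((54*b)+(54*4))
Apply FACTOR at root (target: ((54*b)+(54*4))): ((54*b)+(54*4)) -> (54*(b+4))
Apply DISTRIBUTE at root (target: (54*(b+4))): (54*(b+4)) -> ((54*b)+(54*4))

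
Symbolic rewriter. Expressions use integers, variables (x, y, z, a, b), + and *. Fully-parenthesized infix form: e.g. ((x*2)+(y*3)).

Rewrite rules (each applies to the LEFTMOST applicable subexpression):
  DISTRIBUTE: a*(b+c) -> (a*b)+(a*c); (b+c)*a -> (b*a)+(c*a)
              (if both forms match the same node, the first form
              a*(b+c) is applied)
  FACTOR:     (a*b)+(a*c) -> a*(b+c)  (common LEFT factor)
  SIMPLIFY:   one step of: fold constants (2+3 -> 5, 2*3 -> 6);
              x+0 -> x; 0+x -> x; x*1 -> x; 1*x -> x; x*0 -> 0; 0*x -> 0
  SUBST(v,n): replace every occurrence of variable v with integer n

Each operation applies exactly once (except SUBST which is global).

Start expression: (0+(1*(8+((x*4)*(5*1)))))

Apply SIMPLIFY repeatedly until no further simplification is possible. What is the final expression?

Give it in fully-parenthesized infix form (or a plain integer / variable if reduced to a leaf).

Answer: (8+((x*4)*5))

Derivation:
Start: (0+(1*(8+((x*4)*(5*1)))))
Step 1: at root: (0+(1*(8+((x*4)*(5*1))))) -> (1*(8+((x*4)*(5*1)))); overall: (0+(1*(8+((x*4)*(5*1))))) -> (1*(8+((x*4)*(5*1))))
Step 2: at root: (1*(8+((x*4)*(5*1)))) -> (8+((x*4)*(5*1))); overall: (1*(8+((x*4)*(5*1)))) -> (8+((x*4)*(5*1)))
Step 3: at RR: (5*1) -> 5; overall: (8+((x*4)*(5*1))) -> (8+((x*4)*5))
Fixed point: (8+((x*4)*5))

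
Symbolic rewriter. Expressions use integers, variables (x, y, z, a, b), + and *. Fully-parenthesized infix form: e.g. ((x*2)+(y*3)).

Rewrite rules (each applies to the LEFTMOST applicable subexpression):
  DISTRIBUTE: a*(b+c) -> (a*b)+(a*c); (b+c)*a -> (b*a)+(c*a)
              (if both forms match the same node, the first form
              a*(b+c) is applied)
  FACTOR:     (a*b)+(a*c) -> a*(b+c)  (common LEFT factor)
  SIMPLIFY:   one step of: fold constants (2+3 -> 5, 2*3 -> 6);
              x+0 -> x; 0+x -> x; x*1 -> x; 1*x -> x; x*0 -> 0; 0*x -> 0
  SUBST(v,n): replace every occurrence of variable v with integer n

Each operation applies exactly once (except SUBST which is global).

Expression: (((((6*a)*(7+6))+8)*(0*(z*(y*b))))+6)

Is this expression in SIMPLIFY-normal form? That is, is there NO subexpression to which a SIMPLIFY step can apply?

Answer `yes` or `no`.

Expression: (((((6*a)*(7+6))+8)*(0*(z*(y*b))))+6)
Scanning for simplifiable subexpressions (pre-order)...
  at root: (((((6*a)*(7+6))+8)*(0*(z*(y*b))))+6) (not simplifiable)
  at L: ((((6*a)*(7+6))+8)*(0*(z*(y*b)))) (not simplifiable)
  at LL: (((6*a)*(7+6))+8) (not simplifiable)
  at LLL: ((6*a)*(7+6)) (not simplifiable)
  at LLLL: (6*a) (not simplifiable)
  at LLLR: (7+6) (SIMPLIFIABLE)
  at LR: (0*(z*(y*b))) (SIMPLIFIABLE)
  at LRR: (z*(y*b)) (not simplifiable)
  at LRRR: (y*b) (not simplifiable)
Found simplifiable subexpr at path LLLR: (7+6)
One SIMPLIFY step would give: (((((6*a)*13)+8)*(0*(z*(y*b))))+6)
-> NOT in normal form.

Answer: no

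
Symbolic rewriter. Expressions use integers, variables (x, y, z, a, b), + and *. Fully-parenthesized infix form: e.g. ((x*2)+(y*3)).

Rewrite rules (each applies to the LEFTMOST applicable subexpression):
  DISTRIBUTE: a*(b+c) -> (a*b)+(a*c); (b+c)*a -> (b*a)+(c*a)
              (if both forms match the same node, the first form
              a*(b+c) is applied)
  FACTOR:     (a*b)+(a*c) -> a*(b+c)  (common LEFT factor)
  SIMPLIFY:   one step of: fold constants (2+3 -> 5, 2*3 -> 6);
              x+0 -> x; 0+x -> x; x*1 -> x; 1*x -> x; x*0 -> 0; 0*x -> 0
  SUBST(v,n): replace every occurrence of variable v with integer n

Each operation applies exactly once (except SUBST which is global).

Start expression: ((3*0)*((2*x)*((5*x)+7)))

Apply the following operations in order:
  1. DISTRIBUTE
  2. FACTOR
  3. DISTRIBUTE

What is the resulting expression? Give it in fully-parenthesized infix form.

Start: ((3*0)*((2*x)*((5*x)+7)))
Apply DISTRIBUTE at R (target: ((2*x)*((5*x)+7))): ((3*0)*((2*x)*((5*x)+7))) -> ((3*0)*(((2*x)*(5*x))+((2*x)*7)))
Apply FACTOR at R (target: (((2*x)*(5*x))+((2*x)*7))): ((3*0)*(((2*x)*(5*x))+((2*x)*7))) -> ((3*0)*((2*x)*((5*x)+7)))
Apply DISTRIBUTE at R (target: ((2*x)*((5*x)+7))): ((3*0)*((2*x)*((5*x)+7))) -> ((3*0)*(((2*x)*(5*x))+((2*x)*7)))

Answer: ((3*0)*(((2*x)*(5*x))+((2*x)*7)))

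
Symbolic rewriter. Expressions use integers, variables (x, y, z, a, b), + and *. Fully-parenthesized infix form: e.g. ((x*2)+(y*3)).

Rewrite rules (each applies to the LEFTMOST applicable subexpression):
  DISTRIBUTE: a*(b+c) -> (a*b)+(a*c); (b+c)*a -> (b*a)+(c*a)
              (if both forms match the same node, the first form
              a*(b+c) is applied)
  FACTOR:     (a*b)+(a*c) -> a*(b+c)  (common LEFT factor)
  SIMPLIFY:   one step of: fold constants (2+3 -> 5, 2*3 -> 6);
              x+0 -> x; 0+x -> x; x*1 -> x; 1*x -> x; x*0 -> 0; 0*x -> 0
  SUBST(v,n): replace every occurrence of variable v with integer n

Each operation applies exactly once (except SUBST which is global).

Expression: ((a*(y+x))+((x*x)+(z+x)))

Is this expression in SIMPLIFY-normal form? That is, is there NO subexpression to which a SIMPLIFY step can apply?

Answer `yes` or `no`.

Answer: yes

Derivation:
Expression: ((a*(y+x))+((x*x)+(z+x)))
Scanning for simplifiable subexpressions (pre-order)...
  at root: ((a*(y+x))+((x*x)+(z+x))) (not simplifiable)
  at L: (a*(y+x)) (not simplifiable)
  at LR: (y+x) (not simplifiable)
  at R: ((x*x)+(z+x)) (not simplifiable)
  at RL: (x*x) (not simplifiable)
  at RR: (z+x) (not simplifiable)
Result: no simplifiable subexpression found -> normal form.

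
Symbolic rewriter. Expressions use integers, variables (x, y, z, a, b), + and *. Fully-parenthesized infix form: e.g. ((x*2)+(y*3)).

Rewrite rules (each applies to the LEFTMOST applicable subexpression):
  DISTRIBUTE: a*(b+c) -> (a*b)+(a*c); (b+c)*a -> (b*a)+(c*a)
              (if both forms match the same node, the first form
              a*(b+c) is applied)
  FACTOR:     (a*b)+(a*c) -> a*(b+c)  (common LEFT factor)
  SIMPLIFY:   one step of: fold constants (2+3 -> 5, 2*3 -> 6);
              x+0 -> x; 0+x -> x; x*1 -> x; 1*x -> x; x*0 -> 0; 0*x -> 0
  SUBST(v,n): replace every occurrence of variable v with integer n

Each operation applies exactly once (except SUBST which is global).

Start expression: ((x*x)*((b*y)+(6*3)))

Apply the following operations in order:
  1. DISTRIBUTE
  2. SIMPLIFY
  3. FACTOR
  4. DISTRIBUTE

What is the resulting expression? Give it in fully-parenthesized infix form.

Answer: (((x*x)*(b*y))+((x*x)*18))

Derivation:
Start: ((x*x)*((b*y)+(6*3)))
Apply DISTRIBUTE at root (target: ((x*x)*((b*y)+(6*3)))): ((x*x)*((b*y)+(6*3))) -> (((x*x)*(b*y))+((x*x)*(6*3)))
Apply SIMPLIFY at RR (target: (6*3)): (((x*x)*(b*y))+((x*x)*(6*3))) -> (((x*x)*(b*y))+((x*x)*18))
Apply FACTOR at root (target: (((x*x)*(b*y))+((x*x)*18))): (((x*x)*(b*y))+((x*x)*18)) -> ((x*x)*((b*y)+18))
Apply DISTRIBUTE at root (target: ((x*x)*((b*y)+18))): ((x*x)*((b*y)+18)) -> (((x*x)*(b*y))+((x*x)*18))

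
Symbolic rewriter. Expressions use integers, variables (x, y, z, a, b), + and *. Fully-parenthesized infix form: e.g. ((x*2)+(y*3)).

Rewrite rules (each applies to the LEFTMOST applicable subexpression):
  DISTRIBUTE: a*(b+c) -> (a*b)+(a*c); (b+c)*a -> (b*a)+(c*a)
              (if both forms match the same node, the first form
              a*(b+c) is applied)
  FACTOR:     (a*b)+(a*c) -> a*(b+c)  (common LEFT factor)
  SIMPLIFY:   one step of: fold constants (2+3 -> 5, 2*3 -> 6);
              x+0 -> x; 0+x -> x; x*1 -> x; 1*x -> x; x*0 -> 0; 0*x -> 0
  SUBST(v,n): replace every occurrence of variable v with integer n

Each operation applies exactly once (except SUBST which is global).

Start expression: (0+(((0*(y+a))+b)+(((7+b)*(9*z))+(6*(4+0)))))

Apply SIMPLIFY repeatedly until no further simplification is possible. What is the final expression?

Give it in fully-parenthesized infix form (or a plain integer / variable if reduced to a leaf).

Start: (0+(((0*(y+a))+b)+(((7+b)*(9*z))+(6*(4+0)))))
Step 1: at root: (0+(((0*(y+a))+b)+(((7+b)*(9*z))+(6*(4+0))))) -> (((0*(y+a))+b)+(((7+b)*(9*z))+(6*(4+0)))); overall: (0+(((0*(y+a))+b)+(((7+b)*(9*z))+(6*(4+0))))) -> (((0*(y+a))+b)+(((7+b)*(9*z))+(6*(4+0))))
Step 2: at LL: (0*(y+a)) -> 0; overall: (((0*(y+a))+b)+(((7+b)*(9*z))+(6*(4+0)))) -> ((0+b)+(((7+b)*(9*z))+(6*(4+0))))
Step 3: at L: (0+b) -> b; overall: ((0+b)+(((7+b)*(9*z))+(6*(4+0)))) -> (b+(((7+b)*(9*z))+(6*(4+0))))
Step 4: at RRR: (4+0) -> 4; overall: (b+(((7+b)*(9*z))+(6*(4+0)))) -> (b+(((7+b)*(9*z))+(6*4)))
Step 5: at RR: (6*4) -> 24; overall: (b+(((7+b)*(9*z))+(6*4))) -> (b+(((7+b)*(9*z))+24))
Fixed point: (b+(((7+b)*(9*z))+24))

Answer: (b+(((7+b)*(9*z))+24))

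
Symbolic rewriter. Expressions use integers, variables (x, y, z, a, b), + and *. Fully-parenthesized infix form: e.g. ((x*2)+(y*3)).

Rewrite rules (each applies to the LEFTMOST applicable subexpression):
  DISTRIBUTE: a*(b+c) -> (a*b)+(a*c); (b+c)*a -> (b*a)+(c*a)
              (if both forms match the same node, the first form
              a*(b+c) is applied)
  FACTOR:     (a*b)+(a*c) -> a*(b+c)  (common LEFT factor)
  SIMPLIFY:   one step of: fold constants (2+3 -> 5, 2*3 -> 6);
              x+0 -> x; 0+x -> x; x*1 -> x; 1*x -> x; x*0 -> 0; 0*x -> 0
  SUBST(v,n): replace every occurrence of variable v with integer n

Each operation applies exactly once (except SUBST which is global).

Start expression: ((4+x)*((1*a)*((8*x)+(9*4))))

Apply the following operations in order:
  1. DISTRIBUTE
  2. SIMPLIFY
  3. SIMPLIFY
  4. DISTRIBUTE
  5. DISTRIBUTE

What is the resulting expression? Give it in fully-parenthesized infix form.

Answer: (((4*(a*(8*x)))+(4*(a*36)))+(x*((1*a)*((8*x)+(9*4)))))

Derivation:
Start: ((4+x)*((1*a)*((8*x)+(9*4))))
Apply DISTRIBUTE at root (target: ((4+x)*((1*a)*((8*x)+(9*4))))): ((4+x)*((1*a)*((8*x)+(9*4)))) -> ((4*((1*a)*((8*x)+(9*4))))+(x*((1*a)*((8*x)+(9*4)))))
Apply SIMPLIFY at LRL (target: (1*a)): ((4*((1*a)*((8*x)+(9*4))))+(x*((1*a)*((8*x)+(9*4))))) -> ((4*(a*((8*x)+(9*4))))+(x*((1*a)*((8*x)+(9*4)))))
Apply SIMPLIFY at LRRR (target: (9*4)): ((4*(a*((8*x)+(9*4))))+(x*((1*a)*((8*x)+(9*4))))) -> ((4*(a*((8*x)+36)))+(x*((1*a)*((8*x)+(9*4)))))
Apply DISTRIBUTE at LR (target: (a*((8*x)+36))): ((4*(a*((8*x)+36)))+(x*((1*a)*((8*x)+(9*4))))) -> ((4*((a*(8*x))+(a*36)))+(x*((1*a)*((8*x)+(9*4)))))
Apply DISTRIBUTE at L (target: (4*((a*(8*x))+(a*36)))): ((4*((a*(8*x))+(a*36)))+(x*((1*a)*((8*x)+(9*4))))) -> (((4*(a*(8*x)))+(4*(a*36)))+(x*((1*a)*((8*x)+(9*4)))))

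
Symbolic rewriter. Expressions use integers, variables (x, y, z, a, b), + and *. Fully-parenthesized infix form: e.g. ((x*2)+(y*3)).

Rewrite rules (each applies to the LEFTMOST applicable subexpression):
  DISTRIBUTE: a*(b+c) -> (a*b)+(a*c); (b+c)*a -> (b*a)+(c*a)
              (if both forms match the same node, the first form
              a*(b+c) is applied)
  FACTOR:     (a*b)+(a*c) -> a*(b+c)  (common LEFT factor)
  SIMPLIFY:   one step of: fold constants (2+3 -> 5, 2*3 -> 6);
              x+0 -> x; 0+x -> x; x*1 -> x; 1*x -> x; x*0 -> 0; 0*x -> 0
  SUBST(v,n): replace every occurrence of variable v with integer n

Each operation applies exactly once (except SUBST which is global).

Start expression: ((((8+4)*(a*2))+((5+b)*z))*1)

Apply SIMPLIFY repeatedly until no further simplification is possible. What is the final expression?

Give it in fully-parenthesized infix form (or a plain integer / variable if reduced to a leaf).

Answer: ((12*(a*2))+((5+b)*z))

Derivation:
Start: ((((8+4)*(a*2))+((5+b)*z))*1)
Step 1: at root: ((((8+4)*(a*2))+((5+b)*z))*1) -> (((8+4)*(a*2))+((5+b)*z)); overall: ((((8+4)*(a*2))+((5+b)*z))*1) -> (((8+4)*(a*2))+((5+b)*z))
Step 2: at LL: (8+4) -> 12; overall: (((8+4)*(a*2))+((5+b)*z)) -> ((12*(a*2))+((5+b)*z))
Fixed point: ((12*(a*2))+((5+b)*z))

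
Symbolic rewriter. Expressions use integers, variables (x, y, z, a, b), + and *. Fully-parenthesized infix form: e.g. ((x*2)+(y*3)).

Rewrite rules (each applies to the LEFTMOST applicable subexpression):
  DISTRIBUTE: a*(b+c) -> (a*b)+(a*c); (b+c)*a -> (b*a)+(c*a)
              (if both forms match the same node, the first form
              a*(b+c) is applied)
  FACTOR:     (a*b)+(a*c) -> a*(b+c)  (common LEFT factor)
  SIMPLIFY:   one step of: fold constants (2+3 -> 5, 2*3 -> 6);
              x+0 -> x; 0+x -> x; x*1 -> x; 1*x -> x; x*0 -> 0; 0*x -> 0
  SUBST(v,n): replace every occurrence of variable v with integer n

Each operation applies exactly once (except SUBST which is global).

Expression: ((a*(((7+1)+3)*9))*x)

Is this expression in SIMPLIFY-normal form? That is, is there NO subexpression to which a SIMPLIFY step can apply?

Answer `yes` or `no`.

Answer: no

Derivation:
Expression: ((a*(((7+1)+3)*9))*x)
Scanning for simplifiable subexpressions (pre-order)...
  at root: ((a*(((7+1)+3)*9))*x) (not simplifiable)
  at L: (a*(((7+1)+3)*9)) (not simplifiable)
  at LR: (((7+1)+3)*9) (not simplifiable)
  at LRL: ((7+1)+3) (not simplifiable)
  at LRLL: (7+1) (SIMPLIFIABLE)
Found simplifiable subexpr at path LRLL: (7+1)
One SIMPLIFY step would give: ((a*((8+3)*9))*x)
-> NOT in normal form.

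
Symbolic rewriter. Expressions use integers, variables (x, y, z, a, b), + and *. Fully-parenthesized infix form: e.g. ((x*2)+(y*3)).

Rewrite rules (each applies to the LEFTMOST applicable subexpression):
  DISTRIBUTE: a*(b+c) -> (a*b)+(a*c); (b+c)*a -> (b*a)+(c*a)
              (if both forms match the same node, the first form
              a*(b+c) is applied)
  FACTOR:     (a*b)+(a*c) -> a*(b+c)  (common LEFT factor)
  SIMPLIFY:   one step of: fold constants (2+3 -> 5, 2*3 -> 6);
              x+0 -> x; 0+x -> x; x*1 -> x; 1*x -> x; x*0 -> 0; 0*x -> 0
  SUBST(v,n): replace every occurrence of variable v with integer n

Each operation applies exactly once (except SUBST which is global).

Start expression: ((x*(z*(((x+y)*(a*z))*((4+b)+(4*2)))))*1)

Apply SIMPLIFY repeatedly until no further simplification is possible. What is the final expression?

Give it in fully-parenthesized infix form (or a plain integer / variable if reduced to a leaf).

Answer: (x*(z*(((x+y)*(a*z))*((4+b)+8))))

Derivation:
Start: ((x*(z*(((x+y)*(a*z))*((4+b)+(4*2)))))*1)
Step 1: at root: ((x*(z*(((x+y)*(a*z))*((4+b)+(4*2)))))*1) -> (x*(z*(((x+y)*(a*z))*((4+b)+(4*2))))); overall: ((x*(z*(((x+y)*(a*z))*((4+b)+(4*2)))))*1) -> (x*(z*(((x+y)*(a*z))*((4+b)+(4*2)))))
Step 2: at RRRR: (4*2) -> 8; overall: (x*(z*(((x+y)*(a*z))*((4+b)+(4*2))))) -> (x*(z*(((x+y)*(a*z))*((4+b)+8))))
Fixed point: (x*(z*(((x+y)*(a*z))*((4+b)+8))))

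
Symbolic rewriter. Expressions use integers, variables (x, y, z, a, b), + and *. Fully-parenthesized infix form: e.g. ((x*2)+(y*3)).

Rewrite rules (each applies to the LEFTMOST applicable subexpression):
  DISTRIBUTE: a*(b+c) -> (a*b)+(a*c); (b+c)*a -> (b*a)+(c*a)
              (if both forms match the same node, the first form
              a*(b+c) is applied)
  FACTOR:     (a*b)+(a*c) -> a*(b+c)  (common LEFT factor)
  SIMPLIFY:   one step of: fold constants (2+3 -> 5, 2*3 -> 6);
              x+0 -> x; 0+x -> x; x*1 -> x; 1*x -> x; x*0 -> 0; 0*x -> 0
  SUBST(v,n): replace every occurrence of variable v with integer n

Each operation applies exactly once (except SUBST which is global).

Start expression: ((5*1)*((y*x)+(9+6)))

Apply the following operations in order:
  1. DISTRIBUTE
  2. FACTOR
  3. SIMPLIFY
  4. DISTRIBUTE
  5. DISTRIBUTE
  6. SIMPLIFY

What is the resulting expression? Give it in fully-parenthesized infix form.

Start: ((5*1)*((y*x)+(9+6)))
Apply DISTRIBUTE at root (target: ((5*1)*((y*x)+(9+6)))): ((5*1)*((y*x)+(9+6))) -> (((5*1)*(y*x))+((5*1)*(9+6)))
Apply FACTOR at root (target: (((5*1)*(y*x))+((5*1)*(9+6)))): (((5*1)*(y*x))+((5*1)*(9+6))) -> ((5*1)*((y*x)+(9+6)))
Apply SIMPLIFY at L (target: (5*1)): ((5*1)*((y*x)+(9+6))) -> (5*((y*x)+(9+6)))
Apply DISTRIBUTE at root (target: (5*((y*x)+(9+6)))): (5*((y*x)+(9+6))) -> ((5*(y*x))+(5*(9+6)))
Apply DISTRIBUTE at R (target: (5*(9+6))): ((5*(y*x))+(5*(9+6))) -> ((5*(y*x))+((5*9)+(5*6)))
Apply SIMPLIFY at RL (target: (5*9)): ((5*(y*x))+((5*9)+(5*6))) -> ((5*(y*x))+(45+(5*6)))

Answer: ((5*(y*x))+(45+(5*6)))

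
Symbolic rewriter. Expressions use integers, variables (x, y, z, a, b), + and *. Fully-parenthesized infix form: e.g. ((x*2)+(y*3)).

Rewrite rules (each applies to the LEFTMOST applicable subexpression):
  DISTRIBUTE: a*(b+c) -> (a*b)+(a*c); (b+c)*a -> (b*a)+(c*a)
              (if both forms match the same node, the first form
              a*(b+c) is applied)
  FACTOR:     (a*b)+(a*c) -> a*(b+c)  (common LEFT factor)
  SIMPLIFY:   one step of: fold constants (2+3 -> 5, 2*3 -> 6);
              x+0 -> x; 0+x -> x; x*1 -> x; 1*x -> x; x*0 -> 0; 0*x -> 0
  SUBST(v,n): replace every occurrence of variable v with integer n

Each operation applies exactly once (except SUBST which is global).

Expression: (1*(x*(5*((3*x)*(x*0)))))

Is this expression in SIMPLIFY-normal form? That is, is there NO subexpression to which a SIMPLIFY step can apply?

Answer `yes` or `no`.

Answer: no

Derivation:
Expression: (1*(x*(5*((3*x)*(x*0)))))
Scanning for simplifiable subexpressions (pre-order)...
  at root: (1*(x*(5*((3*x)*(x*0))))) (SIMPLIFIABLE)
  at R: (x*(5*((3*x)*(x*0)))) (not simplifiable)
  at RR: (5*((3*x)*(x*0))) (not simplifiable)
  at RRR: ((3*x)*(x*0)) (not simplifiable)
  at RRRL: (3*x) (not simplifiable)
  at RRRR: (x*0) (SIMPLIFIABLE)
Found simplifiable subexpr at path root: (1*(x*(5*((3*x)*(x*0)))))
One SIMPLIFY step would give: (x*(5*((3*x)*(x*0))))
-> NOT in normal form.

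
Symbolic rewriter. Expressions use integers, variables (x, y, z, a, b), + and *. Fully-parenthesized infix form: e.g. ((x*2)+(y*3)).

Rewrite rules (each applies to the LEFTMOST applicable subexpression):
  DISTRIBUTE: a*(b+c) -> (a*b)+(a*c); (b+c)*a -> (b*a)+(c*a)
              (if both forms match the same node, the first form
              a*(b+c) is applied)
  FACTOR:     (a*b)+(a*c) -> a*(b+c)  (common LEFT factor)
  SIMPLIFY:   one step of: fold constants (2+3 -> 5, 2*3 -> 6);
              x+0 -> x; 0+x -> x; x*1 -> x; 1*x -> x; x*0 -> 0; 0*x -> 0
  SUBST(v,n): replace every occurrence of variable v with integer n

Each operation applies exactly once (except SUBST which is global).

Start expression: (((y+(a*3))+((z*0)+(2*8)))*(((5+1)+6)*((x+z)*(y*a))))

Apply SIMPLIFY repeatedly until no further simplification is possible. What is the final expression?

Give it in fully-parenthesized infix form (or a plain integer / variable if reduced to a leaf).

Answer: (((y+(a*3))+16)*(12*((x+z)*(y*a))))

Derivation:
Start: (((y+(a*3))+((z*0)+(2*8)))*(((5+1)+6)*((x+z)*(y*a))))
Step 1: at LRL: (z*0) -> 0; overall: (((y+(a*3))+((z*0)+(2*8)))*(((5+1)+6)*((x+z)*(y*a)))) -> (((y+(a*3))+(0+(2*8)))*(((5+1)+6)*((x+z)*(y*a))))
Step 2: at LR: (0+(2*8)) -> (2*8); overall: (((y+(a*3))+(0+(2*8)))*(((5+1)+6)*((x+z)*(y*a)))) -> (((y+(a*3))+(2*8))*(((5+1)+6)*((x+z)*(y*a))))
Step 3: at LR: (2*8) -> 16; overall: (((y+(a*3))+(2*8))*(((5+1)+6)*((x+z)*(y*a)))) -> (((y+(a*3))+16)*(((5+1)+6)*((x+z)*(y*a))))
Step 4: at RLL: (5+1) -> 6; overall: (((y+(a*3))+16)*(((5+1)+6)*((x+z)*(y*a)))) -> (((y+(a*3))+16)*((6+6)*((x+z)*(y*a))))
Step 5: at RL: (6+6) -> 12; overall: (((y+(a*3))+16)*((6+6)*((x+z)*(y*a)))) -> (((y+(a*3))+16)*(12*((x+z)*(y*a))))
Fixed point: (((y+(a*3))+16)*(12*((x+z)*(y*a))))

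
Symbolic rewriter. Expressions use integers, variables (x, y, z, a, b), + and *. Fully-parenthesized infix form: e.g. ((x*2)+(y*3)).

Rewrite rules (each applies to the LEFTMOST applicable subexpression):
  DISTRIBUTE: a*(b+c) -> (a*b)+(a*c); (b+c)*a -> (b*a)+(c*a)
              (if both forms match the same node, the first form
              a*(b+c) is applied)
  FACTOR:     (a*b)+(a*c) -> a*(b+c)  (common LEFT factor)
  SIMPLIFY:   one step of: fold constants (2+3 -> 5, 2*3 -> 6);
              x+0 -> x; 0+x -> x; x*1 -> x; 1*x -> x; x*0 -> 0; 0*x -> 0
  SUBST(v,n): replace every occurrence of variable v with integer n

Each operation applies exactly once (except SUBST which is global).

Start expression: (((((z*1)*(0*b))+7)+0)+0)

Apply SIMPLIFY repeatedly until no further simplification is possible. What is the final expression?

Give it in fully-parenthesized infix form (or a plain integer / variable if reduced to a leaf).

Answer: 7

Derivation:
Start: (((((z*1)*(0*b))+7)+0)+0)
Step 1: at root: (((((z*1)*(0*b))+7)+0)+0) -> ((((z*1)*(0*b))+7)+0); overall: (((((z*1)*(0*b))+7)+0)+0) -> ((((z*1)*(0*b))+7)+0)
Step 2: at root: ((((z*1)*(0*b))+7)+0) -> (((z*1)*(0*b))+7); overall: ((((z*1)*(0*b))+7)+0) -> (((z*1)*(0*b))+7)
Step 3: at LL: (z*1) -> z; overall: (((z*1)*(0*b))+7) -> ((z*(0*b))+7)
Step 4: at LR: (0*b) -> 0; overall: ((z*(0*b))+7) -> ((z*0)+7)
Step 5: at L: (z*0) -> 0; overall: ((z*0)+7) -> (0+7)
Step 6: at root: (0+7) -> 7; overall: (0+7) -> 7
Fixed point: 7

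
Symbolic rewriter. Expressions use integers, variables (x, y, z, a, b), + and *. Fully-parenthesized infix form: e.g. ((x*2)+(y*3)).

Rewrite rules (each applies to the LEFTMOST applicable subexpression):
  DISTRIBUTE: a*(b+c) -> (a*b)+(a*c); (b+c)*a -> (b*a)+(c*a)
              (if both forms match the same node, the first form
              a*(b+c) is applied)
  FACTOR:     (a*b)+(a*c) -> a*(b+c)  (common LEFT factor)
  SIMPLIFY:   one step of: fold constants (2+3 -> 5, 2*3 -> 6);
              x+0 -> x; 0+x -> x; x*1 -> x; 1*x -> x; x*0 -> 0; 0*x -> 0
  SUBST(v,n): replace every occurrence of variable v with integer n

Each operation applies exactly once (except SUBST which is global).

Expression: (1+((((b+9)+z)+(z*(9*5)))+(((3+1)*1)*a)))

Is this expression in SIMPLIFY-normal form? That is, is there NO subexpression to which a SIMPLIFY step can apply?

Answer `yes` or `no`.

Answer: no

Derivation:
Expression: (1+((((b+9)+z)+(z*(9*5)))+(((3+1)*1)*a)))
Scanning for simplifiable subexpressions (pre-order)...
  at root: (1+((((b+9)+z)+(z*(9*5)))+(((3+1)*1)*a))) (not simplifiable)
  at R: ((((b+9)+z)+(z*(9*5)))+(((3+1)*1)*a)) (not simplifiable)
  at RL: (((b+9)+z)+(z*(9*5))) (not simplifiable)
  at RLL: ((b+9)+z) (not simplifiable)
  at RLLL: (b+9) (not simplifiable)
  at RLR: (z*(9*5)) (not simplifiable)
  at RLRR: (9*5) (SIMPLIFIABLE)
  at RR: (((3+1)*1)*a) (not simplifiable)
  at RRL: ((3+1)*1) (SIMPLIFIABLE)
  at RRLL: (3+1) (SIMPLIFIABLE)
Found simplifiable subexpr at path RLRR: (9*5)
One SIMPLIFY step would give: (1+((((b+9)+z)+(z*45))+(((3+1)*1)*a)))
-> NOT in normal form.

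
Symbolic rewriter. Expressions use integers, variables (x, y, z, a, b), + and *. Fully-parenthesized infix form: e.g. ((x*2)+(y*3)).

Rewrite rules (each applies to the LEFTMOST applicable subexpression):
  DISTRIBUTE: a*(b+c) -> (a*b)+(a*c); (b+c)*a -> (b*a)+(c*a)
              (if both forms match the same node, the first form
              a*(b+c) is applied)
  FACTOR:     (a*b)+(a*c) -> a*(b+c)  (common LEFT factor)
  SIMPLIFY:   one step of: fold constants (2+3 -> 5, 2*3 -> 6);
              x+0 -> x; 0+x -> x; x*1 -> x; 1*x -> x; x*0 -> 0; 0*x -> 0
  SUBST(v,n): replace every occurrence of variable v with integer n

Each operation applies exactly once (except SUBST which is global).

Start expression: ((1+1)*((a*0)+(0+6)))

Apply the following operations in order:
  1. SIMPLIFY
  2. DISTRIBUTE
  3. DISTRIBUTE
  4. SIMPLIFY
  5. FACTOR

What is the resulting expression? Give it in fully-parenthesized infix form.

Answer: ((2*0)+(2*(0+6)))

Derivation:
Start: ((1+1)*((a*0)+(0+6)))
Apply SIMPLIFY at L (target: (1+1)): ((1+1)*((a*0)+(0+6))) -> (2*((a*0)+(0+6)))
Apply DISTRIBUTE at root (target: (2*((a*0)+(0+6)))): (2*((a*0)+(0+6))) -> ((2*(a*0))+(2*(0+6)))
Apply DISTRIBUTE at R (target: (2*(0+6))): ((2*(a*0))+(2*(0+6))) -> ((2*(a*0))+((2*0)+(2*6)))
Apply SIMPLIFY at LR (target: (a*0)): ((2*(a*0))+((2*0)+(2*6))) -> ((2*0)+((2*0)+(2*6)))
Apply FACTOR at R (target: ((2*0)+(2*6))): ((2*0)+((2*0)+(2*6))) -> ((2*0)+(2*(0+6)))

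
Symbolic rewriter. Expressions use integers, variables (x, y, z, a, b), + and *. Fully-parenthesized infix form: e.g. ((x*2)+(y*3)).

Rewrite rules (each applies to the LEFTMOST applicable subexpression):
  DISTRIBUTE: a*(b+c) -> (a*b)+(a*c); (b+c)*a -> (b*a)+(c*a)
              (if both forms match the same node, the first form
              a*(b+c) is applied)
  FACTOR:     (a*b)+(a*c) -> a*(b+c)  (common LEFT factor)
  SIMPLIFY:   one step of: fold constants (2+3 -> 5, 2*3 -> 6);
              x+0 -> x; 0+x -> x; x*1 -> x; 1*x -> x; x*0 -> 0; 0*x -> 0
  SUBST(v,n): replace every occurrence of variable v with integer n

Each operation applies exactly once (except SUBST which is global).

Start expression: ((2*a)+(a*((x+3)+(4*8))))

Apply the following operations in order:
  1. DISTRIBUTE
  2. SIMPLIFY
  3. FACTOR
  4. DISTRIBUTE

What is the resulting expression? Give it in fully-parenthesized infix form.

Answer: ((2*a)+((a*(x+3))+(a*32)))

Derivation:
Start: ((2*a)+(a*((x+3)+(4*8))))
Apply DISTRIBUTE at R (target: (a*((x+3)+(4*8)))): ((2*a)+(a*((x+3)+(4*8)))) -> ((2*a)+((a*(x+3))+(a*(4*8))))
Apply SIMPLIFY at RRR (target: (4*8)): ((2*a)+((a*(x+3))+(a*(4*8)))) -> ((2*a)+((a*(x+3))+(a*32)))
Apply FACTOR at R (target: ((a*(x+3))+(a*32))): ((2*a)+((a*(x+3))+(a*32))) -> ((2*a)+(a*((x+3)+32)))
Apply DISTRIBUTE at R (target: (a*((x+3)+32))): ((2*a)+(a*((x+3)+32))) -> ((2*a)+((a*(x+3))+(a*32)))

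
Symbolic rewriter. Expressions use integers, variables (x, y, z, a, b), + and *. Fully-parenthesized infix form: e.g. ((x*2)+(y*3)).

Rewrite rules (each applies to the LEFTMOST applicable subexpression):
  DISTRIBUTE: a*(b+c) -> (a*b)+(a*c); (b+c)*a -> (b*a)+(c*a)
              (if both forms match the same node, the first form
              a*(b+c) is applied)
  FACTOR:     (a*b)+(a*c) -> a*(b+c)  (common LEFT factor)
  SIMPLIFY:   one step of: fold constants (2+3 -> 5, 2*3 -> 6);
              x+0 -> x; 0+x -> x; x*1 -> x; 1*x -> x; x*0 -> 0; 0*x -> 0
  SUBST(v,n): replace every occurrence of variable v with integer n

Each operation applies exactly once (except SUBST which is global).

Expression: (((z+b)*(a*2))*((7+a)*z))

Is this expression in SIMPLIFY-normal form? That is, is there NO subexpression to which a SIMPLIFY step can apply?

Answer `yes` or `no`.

Expression: (((z+b)*(a*2))*((7+a)*z))
Scanning for simplifiable subexpressions (pre-order)...
  at root: (((z+b)*(a*2))*((7+a)*z)) (not simplifiable)
  at L: ((z+b)*(a*2)) (not simplifiable)
  at LL: (z+b) (not simplifiable)
  at LR: (a*2) (not simplifiable)
  at R: ((7+a)*z) (not simplifiable)
  at RL: (7+a) (not simplifiable)
Result: no simplifiable subexpression found -> normal form.

Answer: yes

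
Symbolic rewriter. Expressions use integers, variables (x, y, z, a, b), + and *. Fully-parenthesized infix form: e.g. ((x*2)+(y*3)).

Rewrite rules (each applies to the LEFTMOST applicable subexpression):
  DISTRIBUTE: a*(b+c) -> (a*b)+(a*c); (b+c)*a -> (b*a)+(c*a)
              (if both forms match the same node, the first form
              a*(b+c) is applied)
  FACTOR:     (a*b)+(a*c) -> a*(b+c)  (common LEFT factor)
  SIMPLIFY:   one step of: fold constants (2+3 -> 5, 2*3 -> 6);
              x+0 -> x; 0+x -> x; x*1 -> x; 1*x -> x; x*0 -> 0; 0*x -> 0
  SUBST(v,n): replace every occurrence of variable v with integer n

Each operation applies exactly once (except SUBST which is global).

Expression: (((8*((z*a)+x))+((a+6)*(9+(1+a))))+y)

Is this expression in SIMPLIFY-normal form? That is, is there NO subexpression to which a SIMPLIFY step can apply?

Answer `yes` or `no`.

Answer: yes

Derivation:
Expression: (((8*((z*a)+x))+((a+6)*(9+(1+a))))+y)
Scanning for simplifiable subexpressions (pre-order)...
  at root: (((8*((z*a)+x))+((a+6)*(9+(1+a))))+y) (not simplifiable)
  at L: ((8*((z*a)+x))+((a+6)*(9+(1+a)))) (not simplifiable)
  at LL: (8*((z*a)+x)) (not simplifiable)
  at LLR: ((z*a)+x) (not simplifiable)
  at LLRL: (z*a) (not simplifiable)
  at LR: ((a+6)*(9+(1+a))) (not simplifiable)
  at LRL: (a+6) (not simplifiable)
  at LRR: (9+(1+a)) (not simplifiable)
  at LRRR: (1+a) (not simplifiable)
Result: no simplifiable subexpression found -> normal form.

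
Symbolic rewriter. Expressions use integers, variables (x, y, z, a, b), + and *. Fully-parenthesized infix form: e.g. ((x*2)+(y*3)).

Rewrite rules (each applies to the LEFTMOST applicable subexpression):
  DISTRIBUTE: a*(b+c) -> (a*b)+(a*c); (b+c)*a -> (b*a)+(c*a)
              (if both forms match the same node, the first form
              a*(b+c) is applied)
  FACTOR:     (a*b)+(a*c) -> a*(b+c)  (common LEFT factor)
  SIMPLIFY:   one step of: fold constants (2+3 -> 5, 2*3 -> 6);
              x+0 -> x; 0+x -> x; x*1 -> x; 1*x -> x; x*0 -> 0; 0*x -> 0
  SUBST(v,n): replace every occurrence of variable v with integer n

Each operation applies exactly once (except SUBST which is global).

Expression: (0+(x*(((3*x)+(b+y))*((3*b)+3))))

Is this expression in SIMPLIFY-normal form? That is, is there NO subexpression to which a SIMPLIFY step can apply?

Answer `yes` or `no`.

Answer: no

Derivation:
Expression: (0+(x*(((3*x)+(b+y))*((3*b)+3))))
Scanning for simplifiable subexpressions (pre-order)...
  at root: (0+(x*(((3*x)+(b+y))*((3*b)+3)))) (SIMPLIFIABLE)
  at R: (x*(((3*x)+(b+y))*((3*b)+3))) (not simplifiable)
  at RR: (((3*x)+(b+y))*((3*b)+3)) (not simplifiable)
  at RRL: ((3*x)+(b+y)) (not simplifiable)
  at RRLL: (3*x) (not simplifiable)
  at RRLR: (b+y) (not simplifiable)
  at RRR: ((3*b)+3) (not simplifiable)
  at RRRL: (3*b) (not simplifiable)
Found simplifiable subexpr at path root: (0+(x*(((3*x)+(b+y))*((3*b)+3))))
One SIMPLIFY step would give: (x*(((3*x)+(b+y))*((3*b)+3)))
-> NOT in normal form.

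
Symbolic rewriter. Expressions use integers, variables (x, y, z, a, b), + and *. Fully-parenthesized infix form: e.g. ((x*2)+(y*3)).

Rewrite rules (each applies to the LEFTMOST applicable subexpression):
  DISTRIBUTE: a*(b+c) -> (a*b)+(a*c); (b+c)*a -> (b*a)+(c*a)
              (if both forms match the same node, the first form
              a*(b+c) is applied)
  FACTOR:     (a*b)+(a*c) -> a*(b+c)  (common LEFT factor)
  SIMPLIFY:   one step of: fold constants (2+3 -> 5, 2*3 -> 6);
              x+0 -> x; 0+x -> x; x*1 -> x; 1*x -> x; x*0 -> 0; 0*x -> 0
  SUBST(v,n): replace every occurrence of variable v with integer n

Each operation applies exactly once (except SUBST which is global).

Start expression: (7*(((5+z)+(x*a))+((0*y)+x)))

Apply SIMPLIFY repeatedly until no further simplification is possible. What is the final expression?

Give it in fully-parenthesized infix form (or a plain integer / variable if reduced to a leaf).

Answer: (7*(((5+z)+(x*a))+x))

Derivation:
Start: (7*(((5+z)+(x*a))+((0*y)+x)))
Step 1: at RRL: (0*y) -> 0; overall: (7*(((5+z)+(x*a))+((0*y)+x))) -> (7*(((5+z)+(x*a))+(0+x)))
Step 2: at RR: (0+x) -> x; overall: (7*(((5+z)+(x*a))+(0+x))) -> (7*(((5+z)+(x*a))+x))
Fixed point: (7*(((5+z)+(x*a))+x))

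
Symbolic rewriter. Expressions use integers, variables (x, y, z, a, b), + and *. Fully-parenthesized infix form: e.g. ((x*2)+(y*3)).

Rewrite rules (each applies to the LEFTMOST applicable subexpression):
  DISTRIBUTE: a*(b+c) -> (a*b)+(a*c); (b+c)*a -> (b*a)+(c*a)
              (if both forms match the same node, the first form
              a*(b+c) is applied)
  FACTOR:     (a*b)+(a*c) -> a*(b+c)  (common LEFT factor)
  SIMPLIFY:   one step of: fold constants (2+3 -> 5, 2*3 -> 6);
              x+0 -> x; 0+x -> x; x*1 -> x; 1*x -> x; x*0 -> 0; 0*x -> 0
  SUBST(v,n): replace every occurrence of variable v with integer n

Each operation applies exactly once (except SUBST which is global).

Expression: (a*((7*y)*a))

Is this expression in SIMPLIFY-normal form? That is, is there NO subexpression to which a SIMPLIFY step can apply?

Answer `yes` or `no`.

Answer: yes

Derivation:
Expression: (a*((7*y)*a))
Scanning for simplifiable subexpressions (pre-order)...
  at root: (a*((7*y)*a)) (not simplifiable)
  at R: ((7*y)*a) (not simplifiable)
  at RL: (7*y) (not simplifiable)
Result: no simplifiable subexpression found -> normal form.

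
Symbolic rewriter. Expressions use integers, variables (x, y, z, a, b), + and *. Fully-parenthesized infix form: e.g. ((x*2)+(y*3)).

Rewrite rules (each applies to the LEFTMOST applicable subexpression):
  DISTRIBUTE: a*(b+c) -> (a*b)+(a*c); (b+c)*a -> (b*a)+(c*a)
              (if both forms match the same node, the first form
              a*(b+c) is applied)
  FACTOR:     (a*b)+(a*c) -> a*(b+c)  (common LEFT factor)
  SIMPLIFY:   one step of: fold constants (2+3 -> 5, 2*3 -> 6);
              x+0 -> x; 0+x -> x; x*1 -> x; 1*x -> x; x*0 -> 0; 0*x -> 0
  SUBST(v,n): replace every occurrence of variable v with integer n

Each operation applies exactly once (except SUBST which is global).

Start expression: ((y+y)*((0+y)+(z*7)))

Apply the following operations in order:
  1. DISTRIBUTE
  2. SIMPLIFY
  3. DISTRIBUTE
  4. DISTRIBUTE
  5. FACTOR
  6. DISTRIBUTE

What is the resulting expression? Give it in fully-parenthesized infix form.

Answer: (((y*y)+(y*y))+((y*(z*7))+(y*(z*7))))

Derivation:
Start: ((y+y)*((0+y)+(z*7)))
Apply DISTRIBUTE at root (target: ((y+y)*((0+y)+(z*7)))): ((y+y)*((0+y)+(z*7))) -> (((y+y)*(0+y))+((y+y)*(z*7)))
Apply SIMPLIFY at LR (target: (0+y)): (((y+y)*(0+y))+((y+y)*(z*7))) -> (((y+y)*y)+((y+y)*(z*7)))
Apply DISTRIBUTE at L (target: ((y+y)*y)): (((y+y)*y)+((y+y)*(z*7))) -> (((y*y)+(y*y))+((y+y)*(z*7)))
Apply DISTRIBUTE at R (target: ((y+y)*(z*7))): (((y*y)+(y*y))+((y+y)*(z*7))) -> (((y*y)+(y*y))+((y*(z*7))+(y*(z*7))))
Apply FACTOR at L (target: ((y*y)+(y*y))): (((y*y)+(y*y))+((y*(z*7))+(y*(z*7)))) -> ((y*(y+y))+((y*(z*7))+(y*(z*7))))
Apply DISTRIBUTE at L (target: (y*(y+y))): ((y*(y+y))+((y*(z*7))+(y*(z*7)))) -> (((y*y)+(y*y))+((y*(z*7))+(y*(z*7))))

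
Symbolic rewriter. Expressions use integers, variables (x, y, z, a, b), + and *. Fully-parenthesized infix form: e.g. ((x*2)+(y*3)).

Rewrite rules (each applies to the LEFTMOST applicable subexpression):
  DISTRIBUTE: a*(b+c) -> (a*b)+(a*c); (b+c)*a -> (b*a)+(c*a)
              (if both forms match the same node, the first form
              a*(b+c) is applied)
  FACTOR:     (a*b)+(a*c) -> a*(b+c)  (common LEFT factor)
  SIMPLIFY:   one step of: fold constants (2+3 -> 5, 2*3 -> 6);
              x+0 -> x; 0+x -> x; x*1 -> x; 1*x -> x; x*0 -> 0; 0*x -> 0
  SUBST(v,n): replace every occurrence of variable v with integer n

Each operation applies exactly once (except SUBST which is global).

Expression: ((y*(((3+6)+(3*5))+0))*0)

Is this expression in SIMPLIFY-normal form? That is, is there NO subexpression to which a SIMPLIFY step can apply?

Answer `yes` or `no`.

Expression: ((y*(((3+6)+(3*5))+0))*0)
Scanning for simplifiable subexpressions (pre-order)...
  at root: ((y*(((3+6)+(3*5))+0))*0) (SIMPLIFIABLE)
  at L: (y*(((3+6)+(3*5))+0)) (not simplifiable)
  at LR: (((3+6)+(3*5))+0) (SIMPLIFIABLE)
  at LRL: ((3+6)+(3*5)) (not simplifiable)
  at LRLL: (3+6) (SIMPLIFIABLE)
  at LRLR: (3*5) (SIMPLIFIABLE)
Found simplifiable subexpr at path root: ((y*(((3+6)+(3*5))+0))*0)
One SIMPLIFY step would give: 0
-> NOT in normal form.

Answer: no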